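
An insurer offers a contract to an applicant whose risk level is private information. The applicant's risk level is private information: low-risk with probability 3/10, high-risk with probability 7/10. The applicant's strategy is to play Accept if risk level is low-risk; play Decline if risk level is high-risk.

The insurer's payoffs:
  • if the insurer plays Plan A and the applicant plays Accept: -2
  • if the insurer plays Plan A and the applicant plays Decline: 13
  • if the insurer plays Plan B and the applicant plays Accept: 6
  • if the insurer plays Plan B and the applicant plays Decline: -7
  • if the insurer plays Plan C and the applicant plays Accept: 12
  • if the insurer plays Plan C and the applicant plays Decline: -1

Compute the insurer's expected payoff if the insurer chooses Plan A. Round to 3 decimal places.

8.500

Take the expectation over the applicant's risk level, weighting each type's action by its prior probability.
E[Plan A] = 3/10·(-2) + 7/10·13 = (-3/5) + 91/10 = 17/2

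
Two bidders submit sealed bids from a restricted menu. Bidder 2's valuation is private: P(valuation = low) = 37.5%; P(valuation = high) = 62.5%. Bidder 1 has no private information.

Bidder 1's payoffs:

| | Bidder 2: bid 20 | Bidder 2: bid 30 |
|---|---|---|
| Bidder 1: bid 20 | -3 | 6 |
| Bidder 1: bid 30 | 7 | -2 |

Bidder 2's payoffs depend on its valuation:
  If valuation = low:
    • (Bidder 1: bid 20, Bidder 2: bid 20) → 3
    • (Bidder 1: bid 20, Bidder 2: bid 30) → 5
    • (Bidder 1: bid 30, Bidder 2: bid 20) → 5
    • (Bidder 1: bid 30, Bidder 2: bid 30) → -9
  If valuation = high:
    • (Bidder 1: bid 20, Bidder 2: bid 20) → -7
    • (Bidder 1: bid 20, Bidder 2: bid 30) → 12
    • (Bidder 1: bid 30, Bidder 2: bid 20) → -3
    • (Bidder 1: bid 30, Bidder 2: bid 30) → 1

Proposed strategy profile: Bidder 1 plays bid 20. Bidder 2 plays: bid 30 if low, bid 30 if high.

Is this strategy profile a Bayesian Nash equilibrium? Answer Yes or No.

Yes

Bidder 1 plays bid 20: E[bid 20] = 0.375·(6) + 0.625·(6) = 6; E[bid 30] = -2. Best-responding. ✓
Bidder 2 (valuation low), facing bid 20: bid 20 gives 3, bid 30 gives 5. Proposed bid 30 is best. ✓
Bidder 2 (valuation high), facing bid 20: bid 20 gives -7, bid 30 gives 12. Proposed bid 30 is best. ✓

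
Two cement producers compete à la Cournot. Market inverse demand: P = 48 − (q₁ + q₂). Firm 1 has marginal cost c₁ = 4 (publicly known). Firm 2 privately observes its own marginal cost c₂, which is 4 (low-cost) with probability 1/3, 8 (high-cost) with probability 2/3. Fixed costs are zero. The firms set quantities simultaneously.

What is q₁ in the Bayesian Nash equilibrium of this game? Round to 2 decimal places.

15.56

Firm 2 with cost c maximizes (48 − (q₁+q₂) − c)·q₂, giving q₂(c) = (48 − c − q₁)/2.
E[c₂] = 1/3·4 + 2/3·8 = 6.66667
Firm 1's FOC against E[q₂] yields q₁ = (48 − 2·4 + E[c₂])/3 = (48 − 8 + 6.66667)/3 = 15.5556.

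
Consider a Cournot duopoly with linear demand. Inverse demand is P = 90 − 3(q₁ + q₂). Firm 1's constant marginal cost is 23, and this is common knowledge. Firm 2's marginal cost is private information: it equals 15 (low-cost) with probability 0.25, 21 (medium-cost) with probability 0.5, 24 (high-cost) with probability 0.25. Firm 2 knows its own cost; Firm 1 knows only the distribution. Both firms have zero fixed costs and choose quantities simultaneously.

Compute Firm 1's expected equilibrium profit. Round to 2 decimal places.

152.89

Type-c best response for Firm 2: q₂(c) = (90 − c)/6 − q₁/2.
Firm 1 maximizes expected profit; its first-order condition is 90 − 6q₁ − 3E[q₂] − 23 = 0.
Substituting E[q₂] and solving: E[c₂] = 20.25, so q₁ = (90 − 2·23 + 20.25)/9 = 7.13889.
E[P] = 90 − 3·(q₁ + E[q₂]) = 44.4167; Firm 1's expected profit = (E[P] − 23)·q₁ = (44.4167 − 23)·7.13889 = 152.891.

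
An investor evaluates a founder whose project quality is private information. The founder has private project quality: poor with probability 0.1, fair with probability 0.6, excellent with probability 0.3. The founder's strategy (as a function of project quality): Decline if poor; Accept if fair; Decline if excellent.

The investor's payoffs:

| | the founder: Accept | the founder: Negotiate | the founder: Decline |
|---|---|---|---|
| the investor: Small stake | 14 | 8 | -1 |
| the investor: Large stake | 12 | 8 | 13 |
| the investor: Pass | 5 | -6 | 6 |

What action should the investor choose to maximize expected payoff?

Large stake

E[Small stake] = 0.1·(-1) + 0.6·(14) + 0.3·(-1) = 8
E[Large stake] = 0.1·(13) + 0.6·(12) + 0.3·(13) = 12.4
E[Pass] = 0.1·(6) + 0.6·(5) + 0.3·(6) = 5.4
Best response: Large stake (12.4 is the largest).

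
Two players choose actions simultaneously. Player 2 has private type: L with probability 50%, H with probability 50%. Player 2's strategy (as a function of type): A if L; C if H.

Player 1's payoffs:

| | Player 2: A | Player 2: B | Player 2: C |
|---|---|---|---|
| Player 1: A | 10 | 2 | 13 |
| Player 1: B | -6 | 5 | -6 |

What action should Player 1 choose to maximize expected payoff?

Compute Player 1's expected payoff for each action, taking the expectation over Player 2's type.
E[A] = 0.5·(10) + 0.5·(13) = 11.5
E[B] = 0.5·(-6) + 0.5·(-6) = -6
Best response: A (11.5 is the largest).

A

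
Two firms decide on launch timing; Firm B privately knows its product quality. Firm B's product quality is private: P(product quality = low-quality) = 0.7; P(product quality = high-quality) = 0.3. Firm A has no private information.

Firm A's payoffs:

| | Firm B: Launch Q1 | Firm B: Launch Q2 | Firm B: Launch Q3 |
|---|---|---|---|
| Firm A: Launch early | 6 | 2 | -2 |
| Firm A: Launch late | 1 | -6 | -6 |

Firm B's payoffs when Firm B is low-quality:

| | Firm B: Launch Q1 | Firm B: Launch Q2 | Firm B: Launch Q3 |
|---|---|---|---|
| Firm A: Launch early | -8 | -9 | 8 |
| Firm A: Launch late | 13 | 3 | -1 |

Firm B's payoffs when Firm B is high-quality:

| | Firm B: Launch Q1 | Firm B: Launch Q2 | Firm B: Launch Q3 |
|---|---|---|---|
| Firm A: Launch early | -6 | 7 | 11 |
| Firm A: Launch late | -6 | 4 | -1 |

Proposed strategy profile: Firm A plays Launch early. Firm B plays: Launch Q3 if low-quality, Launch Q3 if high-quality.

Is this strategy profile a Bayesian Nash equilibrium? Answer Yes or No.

Yes

Firm A plays Launch early: E[Launch early] = 0.7·(-2) + 0.3·(-2) = -2; E[Launch late] = -6. Best-responding. ✓
Firm B (product quality low-quality), facing Launch early: Launch Q1 gives -8, Launch Q2 gives -9, Launch Q3 gives 8. Proposed Launch Q3 is best. ✓
Firm B (product quality high-quality), facing Launch early: Launch Q1 gives -6, Launch Q2 gives 7, Launch Q3 gives 11. Proposed Launch Q3 is best. ✓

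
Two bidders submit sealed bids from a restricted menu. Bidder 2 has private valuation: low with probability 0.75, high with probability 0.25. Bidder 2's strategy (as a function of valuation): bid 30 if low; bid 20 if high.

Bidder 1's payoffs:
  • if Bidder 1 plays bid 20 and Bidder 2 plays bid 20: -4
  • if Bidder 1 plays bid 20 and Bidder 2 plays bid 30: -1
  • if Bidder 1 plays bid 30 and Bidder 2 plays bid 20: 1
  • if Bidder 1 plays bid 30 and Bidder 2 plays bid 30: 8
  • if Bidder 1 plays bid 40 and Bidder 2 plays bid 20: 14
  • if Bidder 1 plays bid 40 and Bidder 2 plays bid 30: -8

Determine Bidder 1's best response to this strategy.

E[bid 20] = 0.75·(-1) + 0.25·(-4) = -1.75
E[bid 30] = 0.75·(8) + 0.25·(1) = 6.25
E[bid 40] = 0.75·(-8) + 0.25·(14) = -2.5
Best response: bid 30 (6.25 is the largest).

bid 30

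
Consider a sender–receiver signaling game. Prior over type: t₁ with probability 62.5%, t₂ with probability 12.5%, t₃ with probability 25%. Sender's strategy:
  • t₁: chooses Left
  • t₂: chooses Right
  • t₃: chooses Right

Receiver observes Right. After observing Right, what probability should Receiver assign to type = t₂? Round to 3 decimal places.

0.333

Apply Bayes' rule using the sender's strategy as the likelihood.
P(Right) = 0.625·0 + 0.125·1 + 0.25·1 = 0.375
P(t₂ | Right) = (0.125·1) / 0.375 = 0.125 / 0.375 = 0.333333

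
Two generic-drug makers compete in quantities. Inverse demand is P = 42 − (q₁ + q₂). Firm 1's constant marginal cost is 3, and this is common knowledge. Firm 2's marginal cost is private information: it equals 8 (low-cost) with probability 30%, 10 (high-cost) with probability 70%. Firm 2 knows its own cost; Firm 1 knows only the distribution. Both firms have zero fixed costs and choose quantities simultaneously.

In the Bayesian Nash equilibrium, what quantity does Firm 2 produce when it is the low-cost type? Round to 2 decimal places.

9.43

Type-c best response for Firm 2: q₂(c) = (42 − c)/2 − q₁/2.
Firm 1 maximizes expected profit; its first-order condition is 42 − 2q₁ − E[q₂] − 3 = 0.
Substituting E[q₂] and solving: E[c₂] = 9.4, so q₁ = (42 − 2·3 + 9.4)/3 = 15.1333.
q₂(low-cost) = (42 − 8 − 15.1333)/2 = 9.43333.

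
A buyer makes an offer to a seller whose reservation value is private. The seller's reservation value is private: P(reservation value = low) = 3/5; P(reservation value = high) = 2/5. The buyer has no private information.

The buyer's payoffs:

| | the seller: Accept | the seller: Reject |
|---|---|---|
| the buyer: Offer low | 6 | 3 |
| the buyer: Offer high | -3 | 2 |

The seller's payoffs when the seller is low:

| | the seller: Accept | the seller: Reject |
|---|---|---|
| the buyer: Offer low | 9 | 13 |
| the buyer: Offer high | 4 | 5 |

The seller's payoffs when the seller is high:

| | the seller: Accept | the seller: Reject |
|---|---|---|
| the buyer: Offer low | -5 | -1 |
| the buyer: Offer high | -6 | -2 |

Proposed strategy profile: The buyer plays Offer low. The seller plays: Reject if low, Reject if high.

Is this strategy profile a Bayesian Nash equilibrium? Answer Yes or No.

The buyer plays Offer low: E[Offer low] = 3/5·(3) + 2/5·(3) = 3; E[Offer high] = 2. Best-responding. ✓
The seller (reservation value low), facing Offer low: Accept gives 9, Reject gives 13. Proposed Reject is best. ✓
The seller (reservation value high), facing Offer low: Accept gives -5, Reject gives -1. Proposed Reject is best. ✓

Yes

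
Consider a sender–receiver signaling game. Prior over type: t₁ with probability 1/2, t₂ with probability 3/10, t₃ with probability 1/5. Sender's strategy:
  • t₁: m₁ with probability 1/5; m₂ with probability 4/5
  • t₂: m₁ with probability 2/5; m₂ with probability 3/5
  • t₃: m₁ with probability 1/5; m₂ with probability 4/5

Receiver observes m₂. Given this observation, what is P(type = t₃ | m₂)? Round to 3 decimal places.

P(m₂) = (1/2)·(4/5) + (3/10)·(3/5) + (1/5)·(4/5) = 37/50
P(t₃ | m₂) = ((1/5)·(4/5)) / (37/50) = (4/25) / (37/50) = 8/37

0.216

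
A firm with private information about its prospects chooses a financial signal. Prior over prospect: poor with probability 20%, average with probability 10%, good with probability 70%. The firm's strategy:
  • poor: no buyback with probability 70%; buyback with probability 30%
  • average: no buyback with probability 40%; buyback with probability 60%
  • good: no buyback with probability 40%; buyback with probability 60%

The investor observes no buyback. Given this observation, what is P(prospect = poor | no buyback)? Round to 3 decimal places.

0.304

P(no buyback) = 0.2·0.7 + 0.1·0.4 + 0.7·0.4 = 0.46
P(poor | no buyback) = (0.2·0.7) / 0.46 = 0.14 / 0.46 = 0.304348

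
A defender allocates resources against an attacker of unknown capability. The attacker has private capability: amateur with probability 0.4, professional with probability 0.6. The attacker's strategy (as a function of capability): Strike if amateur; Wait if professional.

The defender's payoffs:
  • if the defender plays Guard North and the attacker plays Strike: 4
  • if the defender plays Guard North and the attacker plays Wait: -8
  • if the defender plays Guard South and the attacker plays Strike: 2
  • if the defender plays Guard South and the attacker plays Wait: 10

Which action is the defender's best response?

Compute the defender's expected payoff for each action, taking the expectation over the attacker's type.
E[Guard North] = 0.4·(4) + 0.6·(-8) = -3.2
E[Guard South] = 0.4·(2) + 0.6·(10) = 6.8
Best response: Guard South (6.8 is the largest).

Guard South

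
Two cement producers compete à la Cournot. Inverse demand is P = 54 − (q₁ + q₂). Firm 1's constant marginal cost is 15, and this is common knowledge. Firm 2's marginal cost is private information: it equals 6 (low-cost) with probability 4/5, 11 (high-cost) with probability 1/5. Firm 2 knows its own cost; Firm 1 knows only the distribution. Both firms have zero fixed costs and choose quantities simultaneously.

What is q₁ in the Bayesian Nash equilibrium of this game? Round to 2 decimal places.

10.33

Firm 2 with cost c maximizes (54 − (q₁+q₂) − c)·q₂, giving q₂(c) = (54 − c − q₁)/2.
E[c₂] = 4/5·6 + 1/5·11 = 7
Firm 1's FOC against E[q₂] yields q₁ = (54 − 2·15 + E[c₂])/3 = (54 − 30 + 7)/3 = 10.3333.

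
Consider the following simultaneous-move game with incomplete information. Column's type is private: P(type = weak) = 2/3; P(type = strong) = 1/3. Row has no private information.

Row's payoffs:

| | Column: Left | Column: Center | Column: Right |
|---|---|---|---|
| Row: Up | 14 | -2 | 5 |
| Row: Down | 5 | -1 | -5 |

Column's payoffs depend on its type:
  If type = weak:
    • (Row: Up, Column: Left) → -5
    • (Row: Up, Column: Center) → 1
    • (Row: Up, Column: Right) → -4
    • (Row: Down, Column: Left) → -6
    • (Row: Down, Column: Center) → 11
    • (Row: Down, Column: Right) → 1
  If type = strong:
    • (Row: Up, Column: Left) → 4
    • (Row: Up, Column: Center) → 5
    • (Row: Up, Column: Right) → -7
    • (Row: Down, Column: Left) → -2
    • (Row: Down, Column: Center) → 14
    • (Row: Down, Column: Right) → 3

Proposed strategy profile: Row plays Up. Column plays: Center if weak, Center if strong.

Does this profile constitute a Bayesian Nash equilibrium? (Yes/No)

Row plays Up: E[Up] = 2/3·(-2) + 1/3·(-2) = -2; E[Down] = -1. Not best-responding. ✗
Column (type weak), facing Up: Left gives -5, Center gives 1, Right gives -4. Proposed Center is best. ✓
Column (type strong), facing Up: Left gives 4, Center gives 5, Right gives -7. Proposed Center is best. ✓

No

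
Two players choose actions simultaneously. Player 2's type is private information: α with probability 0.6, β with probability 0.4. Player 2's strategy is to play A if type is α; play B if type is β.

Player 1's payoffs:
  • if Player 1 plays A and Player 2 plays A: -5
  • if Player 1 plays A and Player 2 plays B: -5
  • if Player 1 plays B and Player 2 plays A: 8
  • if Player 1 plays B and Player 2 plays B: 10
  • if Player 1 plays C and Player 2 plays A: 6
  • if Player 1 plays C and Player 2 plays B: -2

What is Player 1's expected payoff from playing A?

E[A] = 0.6·(-5) + 0.4·(-5) = (-3) + (-2) = -5

-5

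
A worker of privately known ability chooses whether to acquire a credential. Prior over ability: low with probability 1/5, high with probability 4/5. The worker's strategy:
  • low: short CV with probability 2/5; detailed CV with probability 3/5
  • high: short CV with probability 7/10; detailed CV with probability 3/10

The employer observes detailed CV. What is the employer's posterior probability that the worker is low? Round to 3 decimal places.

0.333

P(detailed CV) = (1/5)·(3/5) + (4/5)·(3/10) = 9/25
P(low | detailed CV) = ((1/5)·(3/5)) / (9/25) = (3/25) / (9/25) = 1/3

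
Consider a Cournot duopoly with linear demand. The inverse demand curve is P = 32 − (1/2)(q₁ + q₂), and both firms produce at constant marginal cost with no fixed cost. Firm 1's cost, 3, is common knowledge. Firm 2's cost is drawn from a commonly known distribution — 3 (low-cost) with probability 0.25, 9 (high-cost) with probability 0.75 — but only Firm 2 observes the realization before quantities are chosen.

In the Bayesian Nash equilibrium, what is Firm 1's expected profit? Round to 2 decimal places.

249.39

Each type of Firm 2 best-responds to q₁; Firm 1 best-responds to the expected q₂ over Firm 2's types.
Firm 2 with cost c maximizes (32 − (1/2)(q₁+q₂) − c)·q₂, giving q₂(c) = (32 − c − (1/2)q₁).
E[c₂] = 0.25·3 + 0.75·9 = 7.5
Firm 1's FOC against E[q₂] yields q₁ = (32 − 2·3 + E[c₂])/(3/2) = (32 − 6 + 7.5)/(3/2) = 22.3333.
E[P] = 32 − (1/2)·(q₁ + E[q₂]) = 14.1667; Firm 1's expected profit = (E[P] − 3)·q₁ = (14.1667 − 3)·22.3333 = 249.389.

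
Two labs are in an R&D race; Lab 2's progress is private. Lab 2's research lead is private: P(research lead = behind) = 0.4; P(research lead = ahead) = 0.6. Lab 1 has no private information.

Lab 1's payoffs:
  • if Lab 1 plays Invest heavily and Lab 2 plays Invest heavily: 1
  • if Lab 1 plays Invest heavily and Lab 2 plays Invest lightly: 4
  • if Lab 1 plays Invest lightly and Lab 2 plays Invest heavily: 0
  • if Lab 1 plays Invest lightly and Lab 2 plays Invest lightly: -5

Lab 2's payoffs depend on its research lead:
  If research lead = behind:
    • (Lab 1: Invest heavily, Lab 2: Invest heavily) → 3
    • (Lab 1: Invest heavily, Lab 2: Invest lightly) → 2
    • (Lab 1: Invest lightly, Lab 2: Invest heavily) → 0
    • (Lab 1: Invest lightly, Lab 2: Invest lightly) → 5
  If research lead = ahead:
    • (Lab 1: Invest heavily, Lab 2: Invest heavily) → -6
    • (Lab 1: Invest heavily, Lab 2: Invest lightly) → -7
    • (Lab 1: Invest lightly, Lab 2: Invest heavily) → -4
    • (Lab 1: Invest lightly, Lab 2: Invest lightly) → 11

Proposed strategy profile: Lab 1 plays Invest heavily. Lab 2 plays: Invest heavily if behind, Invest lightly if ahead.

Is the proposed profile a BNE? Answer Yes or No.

A profile is a BNE iff every type of every player is best-responding given beliefs about the other side.
Lab 1 plays Invest heavily: E[Invest heavily] = 0.4·(1) + 0.6·(4) = 2.8; E[Invest lightly] = -3. Best-responding. ✓
Lab 2 (research lead behind), facing Invest heavily: Invest heavily gives 3, Invest lightly gives 2. Proposed Invest heavily is best. ✓
Lab 2 (research lead ahead), facing Invest heavily: Invest heavily gives -6, Invest lightly gives -7. Proposed Invest lightly is not best — profitable deviation exists. ✗

No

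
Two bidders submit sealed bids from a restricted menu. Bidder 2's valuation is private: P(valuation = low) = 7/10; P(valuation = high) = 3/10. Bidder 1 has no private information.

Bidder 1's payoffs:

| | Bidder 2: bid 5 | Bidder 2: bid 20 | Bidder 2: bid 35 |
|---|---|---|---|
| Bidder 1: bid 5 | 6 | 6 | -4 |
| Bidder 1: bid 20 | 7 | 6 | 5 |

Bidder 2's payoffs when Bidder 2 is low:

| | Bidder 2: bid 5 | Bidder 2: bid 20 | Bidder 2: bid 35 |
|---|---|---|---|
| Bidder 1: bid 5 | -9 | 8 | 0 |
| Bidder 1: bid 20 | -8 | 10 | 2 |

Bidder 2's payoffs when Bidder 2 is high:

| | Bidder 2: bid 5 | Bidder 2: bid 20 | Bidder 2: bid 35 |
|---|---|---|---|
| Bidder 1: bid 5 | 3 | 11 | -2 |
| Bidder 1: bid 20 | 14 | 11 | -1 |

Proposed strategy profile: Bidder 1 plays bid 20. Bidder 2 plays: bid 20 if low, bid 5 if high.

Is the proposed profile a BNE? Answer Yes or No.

A profile is a BNE iff every type of every player is best-responding given beliefs about the other side.
Bidder 1 plays bid 20: E[bid 20] = 7/10·(6) + 3/10·(7) = 63/10; E[bid 5] = 6. Best-responding. ✓
Bidder 2 (valuation low), facing bid 20: bid 5 gives -8, bid 20 gives 10, bid 35 gives 2. Proposed bid 20 is best. ✓
Bidder 2 (valuation high), facing bid 20: bid 5 gives 14, bid 20 gives 11, bid 35 gives -1. Proposed bid 5 is best. ✓

Yes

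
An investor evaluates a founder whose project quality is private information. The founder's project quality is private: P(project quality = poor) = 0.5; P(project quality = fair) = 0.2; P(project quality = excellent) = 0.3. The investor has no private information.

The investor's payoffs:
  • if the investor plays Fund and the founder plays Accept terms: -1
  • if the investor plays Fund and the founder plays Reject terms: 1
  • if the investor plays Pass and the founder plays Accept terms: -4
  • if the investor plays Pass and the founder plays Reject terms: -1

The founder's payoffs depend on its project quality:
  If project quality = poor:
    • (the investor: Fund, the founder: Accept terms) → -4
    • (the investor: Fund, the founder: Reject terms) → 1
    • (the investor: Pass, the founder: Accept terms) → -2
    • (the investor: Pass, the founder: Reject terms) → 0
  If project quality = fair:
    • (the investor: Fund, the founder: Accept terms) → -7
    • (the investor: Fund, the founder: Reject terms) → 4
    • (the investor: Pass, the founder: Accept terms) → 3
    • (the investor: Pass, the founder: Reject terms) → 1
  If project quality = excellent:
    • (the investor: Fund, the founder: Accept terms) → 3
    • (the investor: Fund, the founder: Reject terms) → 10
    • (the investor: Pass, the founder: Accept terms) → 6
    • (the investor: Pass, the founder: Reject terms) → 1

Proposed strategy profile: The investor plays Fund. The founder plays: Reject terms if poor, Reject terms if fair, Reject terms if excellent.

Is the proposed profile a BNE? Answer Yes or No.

A profile is a BNE iff every type of every player is best-responding given beliefs about the other side.
The investor plays Fund: E[Fund] = 0.5·(1) + 0.2·(1) + 0.3·(1) = 1; E[Pass] = -1. Best-responding. ✓
The founder (project quality poor), facing Fund: Accept terms gives -4, Reject terms gives 1. Proposed Reject terms is best. ✓
The founder (project quality fair), facing Fund: Accept terms gives -7, Reject terms gives 4. Proposed Reject terms is best. ✓
The founder (project quality excellent), facing Fund: Accept terms gives 3, Reject terms gives 10. Proposed Reject terms is best. ✓

Yes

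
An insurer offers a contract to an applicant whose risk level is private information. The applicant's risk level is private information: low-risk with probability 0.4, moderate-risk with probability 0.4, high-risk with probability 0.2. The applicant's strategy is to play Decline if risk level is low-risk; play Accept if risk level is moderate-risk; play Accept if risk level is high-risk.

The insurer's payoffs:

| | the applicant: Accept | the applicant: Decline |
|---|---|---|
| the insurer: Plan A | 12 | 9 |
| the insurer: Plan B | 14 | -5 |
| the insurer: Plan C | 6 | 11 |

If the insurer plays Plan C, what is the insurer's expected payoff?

8

Take the expectation over the applicant's risk level, weighting each type's action by its prior probability.
E[Plan C] = 0.4·11 + 0.4·6 + 0.2·6 = 4.4 + 2.4 + 1.2 = 8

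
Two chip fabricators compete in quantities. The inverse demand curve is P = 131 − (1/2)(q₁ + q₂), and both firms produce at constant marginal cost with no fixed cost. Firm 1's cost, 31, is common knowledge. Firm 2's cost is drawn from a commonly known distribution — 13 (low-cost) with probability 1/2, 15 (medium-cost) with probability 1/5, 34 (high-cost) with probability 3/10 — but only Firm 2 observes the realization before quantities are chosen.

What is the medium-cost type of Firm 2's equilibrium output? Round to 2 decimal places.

Firm 2 with cost c maximizes (131 − (1/2)(q₁+q₂) − c)·q₂, giving q₂(c) = (131 − c − (1/2)q₁).
E[c₂] = 1/2·13 + 1/5·15 + 3/10·34 = 19.7
Firm 1's FOC against E[q₂] yields q₁ = (131 − 2·31 + E[c₂])/(3/2) = (131 − 62 + 19.7)/(3/2) = 59.1333.
q₂(medium-cost) = (131 − 15 − (1/2)·59.1333) = 86.4333.

86.43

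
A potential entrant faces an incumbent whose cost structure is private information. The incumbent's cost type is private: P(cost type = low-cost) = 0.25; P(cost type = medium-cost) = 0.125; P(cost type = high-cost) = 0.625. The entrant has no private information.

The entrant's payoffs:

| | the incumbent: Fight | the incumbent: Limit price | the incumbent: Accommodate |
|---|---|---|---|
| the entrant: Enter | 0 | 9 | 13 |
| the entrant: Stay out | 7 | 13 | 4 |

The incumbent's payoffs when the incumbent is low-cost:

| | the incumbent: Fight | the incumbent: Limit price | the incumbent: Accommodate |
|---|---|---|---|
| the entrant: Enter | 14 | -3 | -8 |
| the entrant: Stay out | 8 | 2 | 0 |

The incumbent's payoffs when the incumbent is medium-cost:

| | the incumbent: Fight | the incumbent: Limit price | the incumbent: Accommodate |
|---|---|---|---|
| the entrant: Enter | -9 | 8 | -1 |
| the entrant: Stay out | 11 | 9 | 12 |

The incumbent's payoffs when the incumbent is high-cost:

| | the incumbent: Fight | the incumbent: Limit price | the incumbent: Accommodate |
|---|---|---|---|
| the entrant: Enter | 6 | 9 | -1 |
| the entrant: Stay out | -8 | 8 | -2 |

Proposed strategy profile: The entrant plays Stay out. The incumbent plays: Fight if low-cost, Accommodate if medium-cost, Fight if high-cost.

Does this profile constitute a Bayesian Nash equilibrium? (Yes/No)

No

The entrant plays Stay out: E[Stay out] = 0.25·(7) + 0.125·(4) + 0.625·(7) = 6.625; E[Enter] = 1.625. Best-responding. ✓
The incumbent (cost type low-cost), facing Stay out: Fight gives 8, Limit price gives 2, Accommodate gives 0. Proposed Fight is best. ✓
The incumbent (cost type medium-cost), facing Stay out: Fight gives 11, Limit price gives 9, Accommodate gives 12. Proposed Accommodate is best. ✓
The incumbent (cost type high-cost), facing Stay out: Fight gives -8, Limit price gives 8, Accommodate gives -2. Proposed Fight is not best — profitable deviation exists. ✗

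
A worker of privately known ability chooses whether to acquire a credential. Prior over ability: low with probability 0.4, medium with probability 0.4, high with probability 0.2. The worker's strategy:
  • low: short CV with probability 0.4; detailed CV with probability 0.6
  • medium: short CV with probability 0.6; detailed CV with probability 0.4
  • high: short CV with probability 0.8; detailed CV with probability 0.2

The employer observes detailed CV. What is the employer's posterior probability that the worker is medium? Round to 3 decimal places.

0.364

Apply Bayes' rule using the sender's strategy as the likelihood.
P(detailed CV) = 0.4·0.6 + 0.4·0.4 + 0.2·0.2 = 0.44
P(medium | detailed CV) = (0.4·0.4) / 0.44 = 0.16 / 0.44 = 0.363636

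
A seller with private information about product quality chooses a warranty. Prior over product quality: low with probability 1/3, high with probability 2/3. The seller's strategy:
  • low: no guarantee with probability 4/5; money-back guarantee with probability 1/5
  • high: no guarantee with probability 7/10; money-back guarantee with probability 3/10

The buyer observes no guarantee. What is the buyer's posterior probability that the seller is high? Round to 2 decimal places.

P(no guarantee) = (1/3)·(4/5) + (2/3)·(7/10) = 11/15
P(high | no guarantee) = ((2/3)·(7/10)) / (11/15) = (7/15) / (11/15) = 7/11

0.64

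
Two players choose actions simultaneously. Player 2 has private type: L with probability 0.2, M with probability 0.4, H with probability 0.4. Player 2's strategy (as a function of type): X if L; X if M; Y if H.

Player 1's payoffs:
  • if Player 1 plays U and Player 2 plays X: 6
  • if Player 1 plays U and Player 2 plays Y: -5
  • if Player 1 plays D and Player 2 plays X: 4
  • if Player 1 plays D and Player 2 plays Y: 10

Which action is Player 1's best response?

D

E[U] = 0.2·(6) + 0.4·(6) + 0.4·(-5) = 1.6
E[D] = 0.2·(4) + 0.4·(4) + 0.4·(10) = 6.4
Best response: D (6.4 is the largest).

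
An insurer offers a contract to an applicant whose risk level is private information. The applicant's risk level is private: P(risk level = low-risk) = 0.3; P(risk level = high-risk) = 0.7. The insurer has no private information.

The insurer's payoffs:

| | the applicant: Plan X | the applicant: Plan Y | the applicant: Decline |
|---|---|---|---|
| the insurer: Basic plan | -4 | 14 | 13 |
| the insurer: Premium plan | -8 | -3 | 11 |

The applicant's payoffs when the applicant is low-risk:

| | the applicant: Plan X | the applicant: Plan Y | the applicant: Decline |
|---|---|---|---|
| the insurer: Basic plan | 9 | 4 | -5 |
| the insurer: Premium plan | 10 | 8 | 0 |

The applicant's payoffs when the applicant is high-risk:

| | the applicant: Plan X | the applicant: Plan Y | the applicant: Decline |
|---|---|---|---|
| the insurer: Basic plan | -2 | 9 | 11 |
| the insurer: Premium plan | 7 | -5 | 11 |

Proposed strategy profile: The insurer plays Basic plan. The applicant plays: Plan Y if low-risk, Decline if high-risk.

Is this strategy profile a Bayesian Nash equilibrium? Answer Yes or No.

A profile is a BNE iff every type of every player is best-responding given beliefs about the other side.
The insurer plays Basic plan: E[Basic plan] = 0.3·(14) + 0.7·(13) = 13.3; E[Premium plan] = 6.8. Best-responding. ✓
The applicant (risk level low-risk), facing Basic plan: Plan X gives 9, Plan Y gives 4, Decline gives -5. Proposed Plan Y is not best — profitable deviation exists. ✗
The applicant (risk level high-risk), facing Basic plan: Plan X gives -2, Plan Y gives 9, Decline gives 11. Proposed Decline is best. ✓

No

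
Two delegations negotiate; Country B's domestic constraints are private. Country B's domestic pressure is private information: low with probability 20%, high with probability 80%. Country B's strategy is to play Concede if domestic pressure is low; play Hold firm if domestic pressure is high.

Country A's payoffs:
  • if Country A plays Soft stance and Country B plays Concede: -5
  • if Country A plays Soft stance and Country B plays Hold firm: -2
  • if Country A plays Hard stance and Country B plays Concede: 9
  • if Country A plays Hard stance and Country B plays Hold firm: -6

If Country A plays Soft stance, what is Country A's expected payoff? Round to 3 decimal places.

E[Soft stance] = 0.2·(-5) + 0.8·(-2) = (-1) + (-1.6) = -2.6

-2.600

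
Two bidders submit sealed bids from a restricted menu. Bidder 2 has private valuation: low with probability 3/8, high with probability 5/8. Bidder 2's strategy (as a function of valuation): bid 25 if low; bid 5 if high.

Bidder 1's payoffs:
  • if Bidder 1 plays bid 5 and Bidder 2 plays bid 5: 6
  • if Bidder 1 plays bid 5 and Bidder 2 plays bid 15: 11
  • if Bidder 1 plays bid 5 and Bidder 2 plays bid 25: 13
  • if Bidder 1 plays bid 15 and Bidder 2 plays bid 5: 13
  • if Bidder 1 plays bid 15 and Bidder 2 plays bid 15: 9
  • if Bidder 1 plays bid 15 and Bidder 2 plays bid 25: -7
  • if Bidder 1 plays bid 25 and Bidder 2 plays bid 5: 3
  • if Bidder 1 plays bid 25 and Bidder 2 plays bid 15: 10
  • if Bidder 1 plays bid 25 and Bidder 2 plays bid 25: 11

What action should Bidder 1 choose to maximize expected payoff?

bid 5

E[bid 5] = 3/8·(13) + 5/8·(6) = 69/8
E[bid 15] = 3/8·(-7) + 5/8·(13) = 11/2
E[bid 25] = 3/8·(11) + 5/8·(3) = 6
Best response: bid 5 (69/8 is the largest).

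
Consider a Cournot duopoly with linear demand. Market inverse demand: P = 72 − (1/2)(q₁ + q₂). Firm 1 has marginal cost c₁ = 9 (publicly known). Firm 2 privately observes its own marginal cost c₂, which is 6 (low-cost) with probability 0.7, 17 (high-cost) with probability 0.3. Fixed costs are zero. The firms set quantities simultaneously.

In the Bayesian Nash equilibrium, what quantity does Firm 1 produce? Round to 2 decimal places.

Type-c best response for Firm 2: q₂(c) = (72 − c) − q₁/2.
Firm 1 maximizes expected profit; its first-order condition is 72 − q₁ − (1/2)E[q₂] − 9 = 0.
Substituting E[q₂] and solving: E[c₂] = 9.3, so q₁ = (72 − 2·9 + 9.3)/(3/2) = 42.2.

42.20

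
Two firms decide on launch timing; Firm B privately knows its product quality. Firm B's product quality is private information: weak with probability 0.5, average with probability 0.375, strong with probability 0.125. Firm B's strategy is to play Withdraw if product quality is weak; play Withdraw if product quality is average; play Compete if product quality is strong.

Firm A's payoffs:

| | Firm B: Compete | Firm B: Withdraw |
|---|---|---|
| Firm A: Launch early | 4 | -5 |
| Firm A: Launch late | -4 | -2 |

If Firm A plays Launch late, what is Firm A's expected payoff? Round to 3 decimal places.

Take the expectation over Firm B's product quality, weighting each type's action by its prior probability.
E[Launch late] = 0.5·(-2) + 0.375·(-2) + 0.125·(-4) = (-1) + (-0.75) + (-0.5) = -2.25

-2.250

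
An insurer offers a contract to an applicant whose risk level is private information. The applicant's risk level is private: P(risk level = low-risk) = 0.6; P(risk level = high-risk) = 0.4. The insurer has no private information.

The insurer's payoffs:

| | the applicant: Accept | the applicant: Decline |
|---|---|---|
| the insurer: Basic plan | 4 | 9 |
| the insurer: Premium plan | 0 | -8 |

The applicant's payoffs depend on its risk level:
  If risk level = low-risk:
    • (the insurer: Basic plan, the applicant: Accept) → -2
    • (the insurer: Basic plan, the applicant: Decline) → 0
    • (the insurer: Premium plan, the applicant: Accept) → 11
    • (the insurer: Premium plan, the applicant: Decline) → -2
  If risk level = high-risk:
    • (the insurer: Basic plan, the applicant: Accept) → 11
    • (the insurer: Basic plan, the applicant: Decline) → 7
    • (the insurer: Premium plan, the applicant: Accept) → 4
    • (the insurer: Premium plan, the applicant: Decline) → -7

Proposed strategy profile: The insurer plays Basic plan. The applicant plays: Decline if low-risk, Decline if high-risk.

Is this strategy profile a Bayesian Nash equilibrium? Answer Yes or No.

The insurer plays Basic plan: E[Basic plan] = 0.6·(9) + 0.4·(9) = 9; E[Premium plan] = -8. Best-responding. ✓
The applicant (risk level low-risk), facing Basic plan: Accept gives -2, Decline gives 0. Proposed Decline is best. ✓
The applicant (risk level high-risk), facing Basic plan: Accept gives 11, Decline gives 7. Proposed Decline is not best — profitable deviation exists. ✗

No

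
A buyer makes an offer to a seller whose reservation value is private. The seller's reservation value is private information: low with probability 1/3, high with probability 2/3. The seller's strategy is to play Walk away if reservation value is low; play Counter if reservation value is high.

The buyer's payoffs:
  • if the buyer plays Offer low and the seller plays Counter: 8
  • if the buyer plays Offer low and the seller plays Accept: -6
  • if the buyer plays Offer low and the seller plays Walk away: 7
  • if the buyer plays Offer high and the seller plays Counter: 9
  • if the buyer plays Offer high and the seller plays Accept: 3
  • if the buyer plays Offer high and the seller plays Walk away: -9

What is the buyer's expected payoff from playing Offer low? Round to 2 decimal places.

E[Offer low] = 1/3·7 + 2/3·8 = 7/3 + 16/3 = 23/3

7.67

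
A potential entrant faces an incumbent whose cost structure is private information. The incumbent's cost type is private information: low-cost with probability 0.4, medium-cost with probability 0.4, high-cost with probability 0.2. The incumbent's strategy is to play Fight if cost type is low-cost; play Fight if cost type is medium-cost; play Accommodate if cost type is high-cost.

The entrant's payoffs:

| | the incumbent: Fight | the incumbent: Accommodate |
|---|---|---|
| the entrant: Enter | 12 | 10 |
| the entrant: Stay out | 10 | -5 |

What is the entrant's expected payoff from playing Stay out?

Take the expectation over the incumbent's cost type, weighting each type's action by its prior probability.
E[Stay out] = 0.4·10 + 0.4·10 + 0.2·(-5) = 4 + 4 + (-1) = 7

7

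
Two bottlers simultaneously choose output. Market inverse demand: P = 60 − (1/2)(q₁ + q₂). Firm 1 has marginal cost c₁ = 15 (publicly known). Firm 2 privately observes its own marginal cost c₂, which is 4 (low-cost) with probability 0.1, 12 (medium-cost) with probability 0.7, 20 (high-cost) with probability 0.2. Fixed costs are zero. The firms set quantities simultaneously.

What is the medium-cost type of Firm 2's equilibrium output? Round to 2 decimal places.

Firm 2 with cost c maximizes (60 − (1/2)(q₁+q₂) − c)·q₂, giving q₂(c) = (60 − c − (1/2)q₁).
E[c₂] = 0.1·4 + 0.7·12 + 0.2·20 = 12.8
Firm 1's FOC against E[q₂] yields q₁ = (60 − 2·15 + E[c₂])/(3/2) = (60 − 30 + 12.8)/(3/2) = 28.5333.
q₂(medium-cost) = (60 − 12 − (1/2)·28.5333) = 33.7333.

33.73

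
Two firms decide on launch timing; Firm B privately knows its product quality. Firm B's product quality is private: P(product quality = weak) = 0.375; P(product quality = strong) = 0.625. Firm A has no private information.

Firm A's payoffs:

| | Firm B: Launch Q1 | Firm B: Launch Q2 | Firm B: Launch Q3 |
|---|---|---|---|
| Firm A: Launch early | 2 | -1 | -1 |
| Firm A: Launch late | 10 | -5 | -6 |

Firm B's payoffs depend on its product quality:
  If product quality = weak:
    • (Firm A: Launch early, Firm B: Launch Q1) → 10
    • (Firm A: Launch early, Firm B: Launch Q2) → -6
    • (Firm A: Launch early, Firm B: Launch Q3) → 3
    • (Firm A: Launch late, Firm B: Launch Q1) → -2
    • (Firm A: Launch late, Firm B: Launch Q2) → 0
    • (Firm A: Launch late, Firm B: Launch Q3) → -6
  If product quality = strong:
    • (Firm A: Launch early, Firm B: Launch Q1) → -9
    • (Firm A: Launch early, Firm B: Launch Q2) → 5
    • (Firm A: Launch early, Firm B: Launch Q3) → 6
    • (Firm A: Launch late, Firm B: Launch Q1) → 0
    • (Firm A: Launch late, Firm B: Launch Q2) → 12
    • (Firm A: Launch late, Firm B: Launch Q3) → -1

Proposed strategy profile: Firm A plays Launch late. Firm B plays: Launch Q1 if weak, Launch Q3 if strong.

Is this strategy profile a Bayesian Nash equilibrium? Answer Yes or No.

No

Firm A plays Launch late: E[Launch late] = 0.375·(10) + 0.625·(-6) = 0; E[Launch early] = 0.125. Not best-responding. ✗
Firm B (product quality weak), facing Launch late: Launch Q1 gives -2, Launch Q2 gives 0, Launch Q3 gives -6. Proposed Launch Q1 is not best — profitable deviation exists. ✗
Firm B (product quality strong), facing Launch late: Launch Q1 gives 0, Launch Q2 gives 12, Launch Q3 gives -1. Proposed Launch Q3 is not best — profitable deviation exists. ✗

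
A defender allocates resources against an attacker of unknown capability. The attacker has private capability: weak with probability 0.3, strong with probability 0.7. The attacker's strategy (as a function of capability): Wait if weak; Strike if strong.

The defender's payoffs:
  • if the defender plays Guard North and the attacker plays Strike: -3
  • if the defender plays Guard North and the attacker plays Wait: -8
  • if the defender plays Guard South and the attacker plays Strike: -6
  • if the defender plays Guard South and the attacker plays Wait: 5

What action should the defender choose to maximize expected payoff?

Guard South

E[Guard North] = 0.3·(-8) + 0.7·(-3) = -4.5
E[Guard South] = 0.3·(5) + 0.7·(-6) = -2.7
Best response: Guard South (-2.7 is the largest).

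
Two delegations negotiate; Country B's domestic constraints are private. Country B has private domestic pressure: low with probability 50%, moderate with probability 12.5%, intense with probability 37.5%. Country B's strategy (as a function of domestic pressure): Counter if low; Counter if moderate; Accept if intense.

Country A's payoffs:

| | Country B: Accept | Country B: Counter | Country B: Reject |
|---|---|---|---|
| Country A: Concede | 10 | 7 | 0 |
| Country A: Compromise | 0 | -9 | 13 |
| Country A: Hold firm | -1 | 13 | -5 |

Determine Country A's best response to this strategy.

E[Concede] = 0.5·(7) + 0.125·(7) + 0.375·(10) = 8.125
E[Compromise] = 0.5·(-9) + 0.125·(-9) + 0.375·(0) = -5.625
E[Hold firm] = 0.5·(13) + 0.125·(13) + 0.375·(-1) = 7.75
Best response: Concede (8.125 is the largest).

Concede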